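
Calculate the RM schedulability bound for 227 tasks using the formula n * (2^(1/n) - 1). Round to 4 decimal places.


Compute 2^(1/227) = 1.0030581785
Subtract 1: 1.0030581785 - 1 = 0.0030581785
Multiply by n: 227 * 0.0030581785 = 0.6942065195
Round to 4 dp: 0.6942

0.6942


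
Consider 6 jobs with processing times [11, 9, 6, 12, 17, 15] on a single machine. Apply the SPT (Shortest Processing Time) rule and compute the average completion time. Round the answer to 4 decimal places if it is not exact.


Sort jobs by processing time (SPT order): [6, 9, 11, 12, 15, 17]
Compute completion times sequentially:
  Job 1: processing = 6, completes at 6
  Job 2: processing = 9, completes at 15
  Job 3: processing = 11, completes at 26
  Job 4: processing = 12, completes at 38
  Job 5: processing = 15, completes at 53
  Job 6: processing = 17, completes at 70
Sum of completion times = 208
Average completion time = 208/6 = 34.6667

34.6667


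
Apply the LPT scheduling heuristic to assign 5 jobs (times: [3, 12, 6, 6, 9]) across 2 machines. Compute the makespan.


Sort jobs in decreasing order (LPT): [12, 9, 6, 6, 3]
Assign each job to the least loaded machine:
  Machine 1: jobs [12, 6], load = 18
  Machine 2: jobs [9, 6, 3], load = 18
Makespan = max load = 18

18


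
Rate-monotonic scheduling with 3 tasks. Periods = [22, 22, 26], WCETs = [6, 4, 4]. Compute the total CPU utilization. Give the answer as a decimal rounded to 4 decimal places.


Compute individual utilizations (exact fractions):
  Task 1: C/T = 6/22 = 3/11 (approx. 0.2727)
  Task 2: C/T = 4/22 = 2/11 (approx. 0.1818)
  Task 3: C/T = 4/26 = 2/13 (approx. 0.1538)
Total utilization U = 3/11 + 2/11 + 2/13 = 87/143
Rounded to 4 decimal places: U = 0.6084
RM (Liu & Layland) bound for 3 tasks = 0.779763; compare with U = 87/143 (approx. 0.608392)
U <= bound, so schedulable by RM sufficient condition.

0.6084


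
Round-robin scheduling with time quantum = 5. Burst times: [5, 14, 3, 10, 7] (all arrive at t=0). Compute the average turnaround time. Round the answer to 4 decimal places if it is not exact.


Time quantum = 5
Execution trace:
  J1 runs 5 units, time = 5
  J2 runs 5 units, time = 10
  J3 runs 3 units, time = 13
  J4 runs 5 units, time = 18
  J5 runs 5 units, time = 23
  J2 runs 5 units, time = 28
  J4 runs 5 units, time = 33
  J5 runs 2 units, time = 35
  J2 runs 4 units, time = 39
Finish times: [5, 39, 13, 33, 35]
Average turnaround = 125/5 = 25.0

25.0


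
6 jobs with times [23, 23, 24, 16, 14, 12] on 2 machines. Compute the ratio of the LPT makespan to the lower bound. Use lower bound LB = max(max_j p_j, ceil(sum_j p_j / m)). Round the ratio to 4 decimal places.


LPT order: [24, 23, 23, 16, 14, 12]
Machine loads after assignment: [54, 58]
LPT makespan = 58
Lower bound = max(max_job, ceil(total/2)) = max(24, 56) = 56
Ratio = 58 / 56 = 1.0357

1.0357


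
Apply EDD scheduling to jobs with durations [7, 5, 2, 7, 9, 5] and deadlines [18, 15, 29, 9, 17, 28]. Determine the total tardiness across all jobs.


Sort by due date (EDD order): [(7, 9), (5, 15), (9, 17), (7, 18), (5, 28), (2, 29)]
Compute completion times and tardiness:
  Job 1: p=7, d=9, C=7, tardiness=max(0,7-9)=0
  Job 2: p=5, d=15, C=12, tardiness=max(0,12-15)=0
  Job 3: p=9, d=17, C=21, tardiness=max(0,21-17)=4
  Job 4: p=7, d=18, C=28, tardiness=max(0,28-18)=10
  Job 5: p=5, d=28, C=33, tardiness=max(0,33-28)=5
  Job 6: p=2, d=29, C=35, tardiness=max(0,35-29)=6
Total tardiness = 25

25


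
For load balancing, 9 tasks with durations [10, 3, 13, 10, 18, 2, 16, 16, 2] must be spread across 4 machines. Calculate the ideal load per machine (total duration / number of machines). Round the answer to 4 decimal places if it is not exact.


Total processing time = 10 + 3 + 13 + 10 + 18 + 2 + 16 + 16 + 2 = 90
Number of machines = 4
Ideal balanced load = 90 / 4 = 22.5

22.5


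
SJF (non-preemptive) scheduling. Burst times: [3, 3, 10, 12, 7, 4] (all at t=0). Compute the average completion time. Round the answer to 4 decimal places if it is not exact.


SJF order (ascending): [3, 3, 4, 7, 10, 12]
Completion times:
  Job 1: burst=3, C=3
  Job 2: burst=3, C=6
  Job 3: burst=4, C=10
  Job 4: burst=7, C=17
  Job 5: burst=10, C=27
  Job 6: burst=12, C=39
Average completion = 102/6 = 17.0

17.0


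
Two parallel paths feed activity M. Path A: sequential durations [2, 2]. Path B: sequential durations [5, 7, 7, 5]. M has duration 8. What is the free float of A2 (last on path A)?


ES(A2) = sum of predecessors on chain A = 2
EF(A2) = ES + duration = 2 + 2 = 4
Successor of A2 is M. ES(M) = max(sum(A), sum(B)) = max(4, 24) = 24
Free float = ES(successor) - EF(current) = 24 - 4 = 20

20


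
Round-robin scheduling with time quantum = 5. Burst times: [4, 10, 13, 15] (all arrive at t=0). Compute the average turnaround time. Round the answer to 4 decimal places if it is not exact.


Time quantum = 5
Execution trace:
  J1 runs 4 units, time = 4
  J2 runs 5 units, time = 9
  J3 runs 5 units, time = 14
  J4 runs 5 units, time = 19
  J2 runs 5 units, time = 24
  J3 runs 5 units, time = 29
  J4 runs 5 units, time = 34
  J3 runs 3 units, time = 37
  J4 runs 5 units, time = 42
Finish times: [4, 24, 37, 42]
Average turnaround = 107/4 = 26.75

26.75


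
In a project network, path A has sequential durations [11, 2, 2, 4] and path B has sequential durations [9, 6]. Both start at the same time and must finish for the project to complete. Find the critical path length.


Path A total = 11 + 2 + 2 + 4 = 19
Path B total = 9 + 6 = 15
Critical path = longest path = max(19, 15) = 19

19


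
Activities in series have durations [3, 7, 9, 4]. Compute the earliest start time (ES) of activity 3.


Activity 3 starts after activities 1 through 2 complete.
Predecessor durations: [3, 7]
ES = 3 + 7 = 10

10


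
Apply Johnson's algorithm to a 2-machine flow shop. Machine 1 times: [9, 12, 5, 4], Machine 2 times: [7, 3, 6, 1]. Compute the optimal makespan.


Apply Johnson's rule:
  Group 1 (a <= b): [(3, 5, 6)]
  Group 2 (a > b): [(1, 9, 7), (2, 12, 3), (4, 4, 1)]
Optimal job order: [3, 1, 2, 4]
Schedule:
  Job 3: M1 done at 5, M2 done at 11
  Job 1: M1 done at 14, M2 done at 21
  Job 2: M1 done at 26, M2 done at 29
  Job 4: M1 done at 30, M2 done at 31
Makespan = 31

31


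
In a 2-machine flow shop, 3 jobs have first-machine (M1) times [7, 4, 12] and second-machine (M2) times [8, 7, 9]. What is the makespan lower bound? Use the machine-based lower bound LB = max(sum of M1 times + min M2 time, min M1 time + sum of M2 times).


LB1 = sum(M1 times) + min(M2 times) = 23 + 7 = 30
LB2 = min(M1 times) + sum(M2 times) = 4 + 24 = 28
Lower bound = max(LB1, LB2) = max(30, 28) = 30

30


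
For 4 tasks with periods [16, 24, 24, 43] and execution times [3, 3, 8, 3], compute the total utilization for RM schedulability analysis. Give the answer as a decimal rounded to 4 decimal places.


Compute individual utilizations (exact fractions):
  Task 1: C/T = 3/16 (approx. 0.1875)
  Task 2: C/T = 3/24 = 1/8 (approx. 0.125)
  Task 3: C/T = 8/24 = 1/3 (approx. 0.3333)
  Task 4: C/T = 3/43 (approx. 0.0698)
Total utilization U = 3/16 + 1/8 + 1/3 + 3/43 = 1477/2064
Rounded to 4 decimal places: U = 0.7156
RM (Liu & Layland) bound for 4 tasks = 0.756828; compare with U = 1477/2064 (approx. 0.715601)
U <= bound, so schedulable by RM sufficient condition.

0.7156


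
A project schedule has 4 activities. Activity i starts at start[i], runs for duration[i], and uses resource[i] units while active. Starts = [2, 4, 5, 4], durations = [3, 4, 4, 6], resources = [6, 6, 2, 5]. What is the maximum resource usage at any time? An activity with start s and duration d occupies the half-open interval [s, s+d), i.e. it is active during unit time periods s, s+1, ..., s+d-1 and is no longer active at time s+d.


Each activity i is active on [start_i, start_i + duration_i).
Compute total resource usage per time slot:
  t=0: active resources = [], total = 0
  t=1: active resources = [], total = 0
  t=2: active resources = [6], total = 6
  t=3: active resources = [6], total = 6
  t=4: active resources = [6, 6, 5], total = 17
  t=5: active resources = [6, 2, 5], total = 13
  t=6: active resources = [6, 2, 5], total = 13
  t=7: active resources = [6, 2, 5], total = 13
  t=8: active resources = [2, 5], total = 7
  t=9: active resources = [5], total = 5
Peak resource demand = 17

17


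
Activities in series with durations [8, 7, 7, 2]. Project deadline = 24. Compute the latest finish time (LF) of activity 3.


LF(activity 3) = deadline - sum of successor durations
Successors: activities 4 through 4 with durations [2]
Sum of successor durations = 2
LF = 24 - 2 = 22

22


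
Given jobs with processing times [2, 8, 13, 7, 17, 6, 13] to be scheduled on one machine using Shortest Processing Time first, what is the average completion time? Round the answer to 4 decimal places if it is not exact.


Sort jobs by processing time (SPT order): [2, 6, 7, 8, 13, 13, 17]
Compute completion times sequentially:
  Job 1: processing = 2, completes at 2
  Job 2: processing = 6, completes at 8
  Job 3: processing = 7, completes at 15
  Job 4: processing = 8, completes at 23
  Job 5: processing = 13, completes at 36
  Job 6: processing = 13, completes at 49
  Job 7: processing = 17, completes at 66
Sum of completion times = 199
Average completion time = 199/7 = 28.4286

28.4286


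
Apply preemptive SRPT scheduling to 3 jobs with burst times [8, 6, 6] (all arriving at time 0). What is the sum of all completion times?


Since all jobs arrive at t=0, SRPT equals SPT ordering.
SPT order: [6, 6, 8]
Completion times:
  Job 1: p=6, C=6
  Job 2: p=6, C=12
  Job 3: p=8, C=20
Total completion time = 6 + 12 + 20 = 38

38


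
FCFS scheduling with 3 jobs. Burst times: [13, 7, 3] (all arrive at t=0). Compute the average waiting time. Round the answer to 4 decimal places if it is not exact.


FCFS order (as given): [13, 7, 3]
Waiting times:
  Job 1: wait = 0
  Job 2: wait = 13
  Job 3: wait = 20
Sum of waiting times = 33
Average waiting time = 33/3 = 11.0

11.0


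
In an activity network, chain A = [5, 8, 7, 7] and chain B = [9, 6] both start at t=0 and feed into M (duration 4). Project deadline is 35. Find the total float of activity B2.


Forward pass: ES(B2) = sum of predecessors on chain B = 9
EF = ES + duration = 9 + 6 = 15
Backward pass: LF(M) = deadline = 35; LS(M) = 35 - 4 = 31
LF(B2) = LS(M) - sum(successors on chain B) = 31 - 0 = 31
LS = LF - duration = 31 - 6 = 25
Total float = LS - ES = 25 - 9 = 16

16


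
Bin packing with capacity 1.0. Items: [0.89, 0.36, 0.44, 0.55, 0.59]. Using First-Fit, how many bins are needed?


Place items sequentially using First-Fit:
  Item 0.89 -> new Bin 1
  Item 0.36 -> new Bin 2
  Item 0.44 -> Bin 2 (now 0.8)
  Item 0.55 -> new Bin 3
  Item 0.59 -> new Bin 4
Total bins used = 4

4


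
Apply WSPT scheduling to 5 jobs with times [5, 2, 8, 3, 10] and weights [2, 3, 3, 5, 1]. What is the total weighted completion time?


Compute p/w ratios and sort ascending (WSPT): [(3, 5), (2, 3), (5, 2), (8, 3), (10, 1)]
Compute weighted completion times:
  Job (p=3,w=5): C=3, w*C=5*3=15
  Job (p=2,w=3): C=5, w*C=3*5=15
  Job (p=5,w=2): C=10, w*C=2*10=20
  Job (p=8,w=3): C=18, w*C=3*18=54
  Job (p=10,w=1): C=28, w*C=1*28=28
Total weighted completion time = 132

132


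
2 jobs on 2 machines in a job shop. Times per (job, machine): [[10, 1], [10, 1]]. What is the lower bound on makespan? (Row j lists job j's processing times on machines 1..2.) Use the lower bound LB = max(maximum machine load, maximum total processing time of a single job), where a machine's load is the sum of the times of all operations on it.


Machine loads:
  Machine 1: 10 + 10 = 20
  Machine 2: 1 + 1 = 2
Max machine load = 20
Job totals:
  Job 1: 11
  Job 2: 11
Max job total = 11
Lower bound = max(20, 11) = 20

20


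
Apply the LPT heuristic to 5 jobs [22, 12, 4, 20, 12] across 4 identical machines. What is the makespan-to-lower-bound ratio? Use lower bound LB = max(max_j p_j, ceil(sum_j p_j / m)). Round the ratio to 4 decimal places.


LPT order: [22, 20, 12, 12, 4]
Machine loads after assignment: [22, 20, 16, 12]
LPT makespan = 22
Lower bound = max(max_job, ceil(total/4)) = max(22, 18) = 22
Ratio = 22 / 22 = 1.0

1.0


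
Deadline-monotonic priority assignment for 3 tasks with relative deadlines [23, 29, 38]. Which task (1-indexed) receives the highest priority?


Sort tasks by relative deadline (ascending):
  Task 1: deadline = 23
  Task 2: deadline = 29
  Task 3: deadline = 38
Priority order (highest first): [1, 2, 3]
Highest priority task = 1

1


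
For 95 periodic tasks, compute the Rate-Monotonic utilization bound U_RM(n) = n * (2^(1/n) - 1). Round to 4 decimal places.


Compute 2^(1/95) = 1.0073229689
Subtract 1: 1.0073229689 - 1 = 0.0073229689
Multiply by n: 95 * 0.0073229689 = 0.6956820455
Round to 4 dp: 0.6957

0.6957


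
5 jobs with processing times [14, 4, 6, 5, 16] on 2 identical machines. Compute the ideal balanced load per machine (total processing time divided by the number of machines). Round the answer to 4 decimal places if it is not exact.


Total processing time = 14 + 4 + 6 + 5 + 16 = 45
Number of machines = 2
Ideal balanced load = 45 / 2 = 22.5

22.5


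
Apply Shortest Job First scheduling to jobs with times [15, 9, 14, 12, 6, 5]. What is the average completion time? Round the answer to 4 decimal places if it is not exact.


SJF order (ascending): [5, 6, 9, 12, 14, 15]
Completion times:
  Job 1: burst=5, C=5
  Job 2: burst=6, C=11
  Job 3: burst=9, C=20
  Job 4: burst=12, C=32
  Job 5: burst=14, C=46
  Job 6: burst=15, C=61
Average completion = 175/6 = 29.1667

29.1667


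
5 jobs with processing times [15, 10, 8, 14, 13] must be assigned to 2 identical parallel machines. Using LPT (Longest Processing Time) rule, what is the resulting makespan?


Sort jobs in decreasing order (LPT): [15, 14, 13, 10, 8]
Assign each job to the least loaded machine:
  Machine 1: jobs [15, 10, 8], load = 33
  Machine 2: jobs [14, 13], load = 27
Makespan = max load = 33

33


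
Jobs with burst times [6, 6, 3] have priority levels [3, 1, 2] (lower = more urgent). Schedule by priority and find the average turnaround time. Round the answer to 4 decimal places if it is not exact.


Sort by priority (ascending = highest first):
Order: [(1, 6), (2, 3), (3, 6)]
Completion times:
  Priority 1, burst=6, C=6
  Priority 2, burst=3, C=9
  Priority 3, burst=6, C=15
Average turnaround = 30/3 = 10.0

10.0


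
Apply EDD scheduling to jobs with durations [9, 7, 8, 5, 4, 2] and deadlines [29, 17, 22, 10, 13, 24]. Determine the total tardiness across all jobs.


Sort by due date (EDD order): [(5, 10), (4, 13), (7, 17), (8, 22), (2, 24), (9, 29)]
Compute completion times and tardiness:
  Job 1: p=5, d=10, C=5, tardiness=max(0,5-10)=0
  Job 2: p=4, d=13, C=9, tardiness=max(0,9-13)=0
  Job 3: p=7, d=17, C=16, tardiness=max(0,16-17)=0
  Job 4: p=8, d=22, C=24, tardiness=max(0,24-22)=2
  Job 5: p=2, d=24, C=26, tardiness=max(0,26-24)=2
  Job 6: p=9, d=29, C=35, tardiness=max(0,35-29)=6
Total tardiness = 10

10


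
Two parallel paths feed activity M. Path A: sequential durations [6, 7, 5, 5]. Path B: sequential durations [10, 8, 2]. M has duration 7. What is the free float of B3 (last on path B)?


ES(B3) = sum of predecessors on chain B = 18
EF(B3) = ES + duration = 18 + 2 = 20
Successor of B3 is M. ES(M) = max(sum(A), sum(B)) = max(23, 20) = 23
Free float = ES(successor) - EF(current) = 23 - 20 = 3

3


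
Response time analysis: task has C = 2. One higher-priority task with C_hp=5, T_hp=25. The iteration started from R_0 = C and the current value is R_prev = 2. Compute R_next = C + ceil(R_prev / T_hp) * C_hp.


R_next = C + ceil(R_prev / T_hp) * C_hp
ceil(2 / 25) = ceil(0.08) = 1
Interference = 1 * 5 = 5
R_next = 2 + 5 = 7

7


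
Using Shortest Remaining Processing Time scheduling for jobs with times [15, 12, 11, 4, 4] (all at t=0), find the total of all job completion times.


Since all jobs arrive at t=0, SRPT equals SPT ordering.
SPT order: [4, 4, 11, 12, 15]
Completion times:
  Job 1: p=4, C=4
  Job 2: p=4, C=8
  Job 3: p=11, C=19
  Job 4: p=12, C=31
  Job 5: p=15, C=46
Total completion time = 4 + 8 + 19 + 31 + 46 = 108

108


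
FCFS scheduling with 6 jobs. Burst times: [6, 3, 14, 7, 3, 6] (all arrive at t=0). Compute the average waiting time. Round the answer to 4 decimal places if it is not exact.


FCFS order (as given): [6, 3, 14, 7, 3, 6]
Waiting times:
  Job 1: wait = 0
  Job 2: wait = 6
  Job 3: wait = 9
  Job 4: wait = 23
  Job 5: wait = 30
  Job 6: wait = 33
Sum of waiting times = 101
Average waiting time = 101/6 = 16.8333

16.8333


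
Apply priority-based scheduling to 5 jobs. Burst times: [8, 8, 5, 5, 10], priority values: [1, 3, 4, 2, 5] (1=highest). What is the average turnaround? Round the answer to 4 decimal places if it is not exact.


Sort by priority (ascending = highest first):
Order: [(1, 8), (2, 5), (3, 8), (4, 5), (5, 10)]
Completion times:
  Priority 1, burst=8, C=8
  Priority 2, burst=5, C=13
  Priority 3, burst=8, C=21
  Priority 4, burst=5, C=26
  Priority 5, burst=10, C=36
Average turnaround = 104/5 = 20.8

20.8


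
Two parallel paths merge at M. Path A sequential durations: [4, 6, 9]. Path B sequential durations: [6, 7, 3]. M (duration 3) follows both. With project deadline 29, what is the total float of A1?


Forward pass: ES(A1) = sum of predecessors on chain A = 0
EF = ES + duration = 0 + 4 = 4
Backward pass: LF(M) = deadline = 29; LS(M) = 29 - 3 = 26
LF(A1) = LS(M) - sum(successors on chain A) = 26 - 15 = 11
LS = LF - duration = 11 - 4 = 7
Total float = LS - ES = 7 - 0 = 7

7


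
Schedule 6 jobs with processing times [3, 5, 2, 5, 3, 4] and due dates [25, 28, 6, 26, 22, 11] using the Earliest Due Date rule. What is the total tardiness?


Sort by due date (EDD order): [(2, 6), (4, 11), (3, 22), (3, 25), (5, 26), (5, 28)]
Compute completion times and tardiness:
  Job 1: p=2, d=6, C=2, tardiness=max(0,2-6)=0
  Job 2: p=4, d=11, C=6, tardiness=max(0,6-11)=0
  Job 3: p=3, d=22, C=9, tardiness=max(0,9-22)=0
  Job 4: p=3, d=25, C=12, tardiness=max(0,12-25)=0
  Job 5: p=5, d=26, C=17, tardiness=max(0,17-26)=0
  Job 6: p=5, d=28, C=22, tardiness=max(0,22-28)=0
Total tardiness = 0

0


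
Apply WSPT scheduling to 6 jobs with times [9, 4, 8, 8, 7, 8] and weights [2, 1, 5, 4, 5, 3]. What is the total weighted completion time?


Compute p/w ratios and sort ascending (WSPT): [(7, 5), (8, 5), (8, 4), (8, 3), (4, 1), (9, 2)]
Compute weighted completion times:
  Job (p=7,w=5): C=7, w*C=5*7=35
  Job (p=8,w=5): C=15, w*C=5*15=75
  Job (p=8,w=4): C=23, w*C=4*23=92
  Job (p=8,w=3): C=31, w*C=3*31=93
  Job (p=4,w=1): C=35, w*C=1*35=35
  Job (p=9,w=2): C=44, w*C=2*44=88
Total weighted completion time = 418

418


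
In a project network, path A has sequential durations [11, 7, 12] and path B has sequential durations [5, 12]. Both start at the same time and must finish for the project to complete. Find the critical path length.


Path A total = 11 + 7 + 12 = 30
Path B total = 5 + 12 = 17
Critical path = longest path = max(30, 17) = 30

30


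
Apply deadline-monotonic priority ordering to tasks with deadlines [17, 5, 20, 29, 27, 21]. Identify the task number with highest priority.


Sort tasks by relative deadline (ascending):
  Task 2: deadline = 5
  Task 1: deadline = 17
  Task 3: deadline = 20
  Task 6: deadline = 21
  Task 5: deadline = 27
  Task 4: deadline = 29
Priority order (highest first): [2, 1, 3, 6, 5, 4]
Highest priority task = 2

2


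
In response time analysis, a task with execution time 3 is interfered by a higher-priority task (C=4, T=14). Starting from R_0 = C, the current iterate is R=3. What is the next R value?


R_next = C + ceil(R_prev / T_hp) * C_hp
ceil(3 / 14) = ceil(0.2143) = 1
Interference = 1 * 4 = 4
R_next = 3 + 4 = 7

7


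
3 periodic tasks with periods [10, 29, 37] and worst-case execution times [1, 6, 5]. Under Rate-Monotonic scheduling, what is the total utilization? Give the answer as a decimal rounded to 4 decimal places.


Compute individual utilizations (exact fractions):
  Task 1: C/T = 1/10 (approx. 0.1)
  Task 2: C/T = 6/29 (approx. 0.2069)
  Task 3: C/T = 5/37 (approx. 0.1351)
Total utilization U = 1/10 + 6/29 + 5/37 = 4743/10730
Rounded to 4 decimal places: U = 0.4420
RM (Liu & Layland) bound for 3 tasks = 0.779763; compare with U = 4743/10730 (approx. 0.442032)
U <= bound, so schedulable by RM sufficient condition.

0.4420


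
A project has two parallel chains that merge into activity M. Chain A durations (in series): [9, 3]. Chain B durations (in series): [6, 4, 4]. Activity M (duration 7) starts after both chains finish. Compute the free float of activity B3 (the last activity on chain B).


ES(B3) = sum of predecessors on chain B = 10
EF(B3) = ES + duration = 10 + 4 = 14
Successor of B3 is M. ES(M) = max(sum(A), sum(B)) = max(12, 14) = 14
Free float = ES(successor) - EF(current) = 14 - 14 = 0

0


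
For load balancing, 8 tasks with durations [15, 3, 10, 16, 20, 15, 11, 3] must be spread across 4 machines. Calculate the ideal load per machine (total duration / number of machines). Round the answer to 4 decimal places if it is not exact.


Total processing time = 15 + 3 + 10 + 16 + 20 + 15 + 11 + 3 = 93
Number of machines = 4
Ideal balanced load = 93 / 4 = 23.25

23.25


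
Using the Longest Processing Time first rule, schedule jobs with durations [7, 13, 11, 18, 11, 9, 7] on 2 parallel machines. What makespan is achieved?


Sort jobs in decreasing order (LPT): [18, 13, 11, 11, 9, 7, 7]
Assign each job to the least loaded machine:
  Machine 1: jobs [18, 11, 7], load = 36
  Machine 2: jobs [13, 11, 9, 7], load = 40
Makespan = max load = 40

40


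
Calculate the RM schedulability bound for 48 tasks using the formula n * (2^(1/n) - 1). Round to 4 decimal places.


Compute 2^(1/48) = 1.0145453349
Subtract 1: 1.0145453349 - 1 = 0.0145453349
Multiply by n: 48 * 0.0145453349 = 0.6981760752
Round to 4 dp: 0.6982

0.6982


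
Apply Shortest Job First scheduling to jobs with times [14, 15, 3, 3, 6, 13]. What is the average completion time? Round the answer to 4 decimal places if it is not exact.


SJF order (ascending): [3, 3, 6, 13, 14, 15]
Completion times:
  Job 1: burst=3, C=3
  Job 2: burst=3, C=6
  Job 3: burst=6, C=12
  Job 4: burst=13, C=25
  Job 5: burst=14, C=39
  Job 6: burst=15, C=54
Average completion = 139/6 = 23.1667

23.1667


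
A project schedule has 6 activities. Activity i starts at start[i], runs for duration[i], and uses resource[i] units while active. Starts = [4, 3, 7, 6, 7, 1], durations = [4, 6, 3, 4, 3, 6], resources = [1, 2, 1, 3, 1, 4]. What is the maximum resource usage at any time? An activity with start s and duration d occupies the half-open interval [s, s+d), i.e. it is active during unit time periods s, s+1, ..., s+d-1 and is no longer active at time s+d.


Each activity i is active on [start_i, start_i + duration_i).
Compute total resource usage per time slot:
  t=0: active resources = [], total = 0
  t=1: active resources = [4], total = 4
  t=2: active resources = [4], total = 4
  t=3: active resources = [2, 4], total = 6
  t=4: active resources = [1, 2, 4], total = 7
  t=5: active resources = [1, 2, 4], total = 7
  t=6: active resources = [1, 2, 3, 4], total = 10
  t=7: active resources = [1, 2, 1, 3, 1], total = 8
  t=8: active resources = [2, 1, 3, 1], total = 7
  t=9: active resources = [1, 3, 1], total = 5
Peak resource demand = 10

10


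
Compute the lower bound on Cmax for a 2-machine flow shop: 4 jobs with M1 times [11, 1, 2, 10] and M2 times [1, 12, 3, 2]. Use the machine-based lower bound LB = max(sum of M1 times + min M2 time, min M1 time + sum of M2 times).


LB1 = sum(M1 times) + min(M2 times) = 24 + 1 = 25
LB2 = min(M1 times) + sum(M2 times) = 1 + 18 = 19
Lower bound = max(LB1, LB2) = max(25, 19) = 25

25


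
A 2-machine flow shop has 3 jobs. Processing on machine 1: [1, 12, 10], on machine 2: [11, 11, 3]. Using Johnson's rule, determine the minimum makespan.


Apply Johnson's rule:
  Group 1 (a <= b): [(1, 1, 11)]
  Group 2 (a > b): [(2, 12, 11), (3, 10, 3)]
Optimal job order: [1, 2, 3]
Schedule:
  Job 1: M1 done at 1, M2 done at 12
  Job 2: M1 done at 13, M2 done at 24
  Job 3: M1 done at 23, M2 done at 27
Makespan = 27

27


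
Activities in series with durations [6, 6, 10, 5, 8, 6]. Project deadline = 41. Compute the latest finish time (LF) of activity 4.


LF(activity 4) = deadline - sum of successor durations
Successors: activities 5 through 6 with durations [8, 6]
Sum of successor durations = 14
LF = 41 - 14 = 27

27


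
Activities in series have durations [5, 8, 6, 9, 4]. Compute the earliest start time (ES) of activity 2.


Activity 2 starts after activities 1 through 1 complete.
Predecessor durations: [5]
ES = 5 = 5

5


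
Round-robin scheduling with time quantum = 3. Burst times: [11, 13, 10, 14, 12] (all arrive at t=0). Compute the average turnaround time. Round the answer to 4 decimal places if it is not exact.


Time quantum = 3
Execution trace:
  J1 runs 3 units, time = 3
  J2 runs 3 units, time = 6
  J3 runs 3 units, time = 9
  J4 runs 3 units, time = 12
  J5 runs 3 units, time = 15
  J1 runs 3 units, time = 18
  J2 runs 3 units, time = 21
  J3 runs 3 units, time = 24
  J4 runs 3 units, time = 27
  J5 runs 3 units, time = 30
  J1 runs 3 units, time = 33
  J2 runs 3 units, time = 36
  J3 runs 3 units, time = 39
  J4 runs 3 units, time = 42
  J5 runs 3 units, time = 45
  J1 runs 2 units, time = 47
  J2 runs 3 units, time = 50
  J3 runs 1 units, time = 51
  J4 runs 3 units, time = 54
  J5 runs 3 units, time = 57
  J2 runs 1 units, time = 58
  J4 runs 2 units, time = 60
Finish times: [47, 58, 51, 60, 57]
Average turnaround = 273/5 = 54.6

54.6


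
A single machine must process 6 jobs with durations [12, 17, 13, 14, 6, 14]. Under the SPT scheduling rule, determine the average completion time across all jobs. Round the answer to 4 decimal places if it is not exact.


Sort jobs by processing time (SPT order): [6, 12, 13, 14, 14, 17]
Compute completion times sequentially:
  Job 1: processing = 6, completes at 6
  Job 2: processing = 12, completes at 18
  Job 3: processing = 13, completes at 31
  Job 4: processing = 14, completes at 45
  Job 5: processing = 14, completes at 59
  Job 6: processing = 17, completes at 76
Sum of completion times = 235
Average completion time = 235/6 = 39.1667

39.1667


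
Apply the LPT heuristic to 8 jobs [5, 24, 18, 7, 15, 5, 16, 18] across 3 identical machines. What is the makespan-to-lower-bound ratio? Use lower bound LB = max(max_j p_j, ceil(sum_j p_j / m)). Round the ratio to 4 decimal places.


LPT order: [24, 18, 18, 16, 15, 7, 5, 5]
Machine loads after assignment: [36, 34, 38]
LPT makespan = 38
Lower bound = max(max_job, ceil(total/3)) = max(24, 36) = 36
Ratio = 38 / 36 = 1.0556

1.0556


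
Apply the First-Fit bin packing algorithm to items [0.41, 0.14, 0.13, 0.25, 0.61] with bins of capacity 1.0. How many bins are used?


Place items sequentially using First-Fit:
  Item 0.41 -> new Bin 1
  Item 0.14 -> Bin 1 (now 0.55)
  Item 0.13 -> Bin 1 (now 0.68)
  Item 0.25 -> Bin 1 (now 0.93)
  Item 0.61 -> new Bin 2
Total bins used = 2

2


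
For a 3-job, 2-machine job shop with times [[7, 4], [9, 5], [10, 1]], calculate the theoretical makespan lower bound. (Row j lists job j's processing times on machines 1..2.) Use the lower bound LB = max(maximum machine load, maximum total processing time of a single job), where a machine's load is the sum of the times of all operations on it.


Machine loads:
  Machine 1: 7 + 9 + 10 = 26
  Machine 2: 4 + 5 + 1 = 10
Max machine load = 26
Job totals:
  Job 1: 11
  Job 2: 14
  Job 3: 11
Max job total = 14
Lower bound = max(26, 14) = 26

26


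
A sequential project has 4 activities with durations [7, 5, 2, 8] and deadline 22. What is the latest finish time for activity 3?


LF(activity 3) = deadline - sum of successor durations
Successors: activities 4 through 4 with durations [8]
Sum of successor durations = 8
LF = 22 - 8 = 14

14


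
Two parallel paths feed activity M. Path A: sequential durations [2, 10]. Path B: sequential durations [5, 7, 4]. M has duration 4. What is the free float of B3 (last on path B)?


ES(B3) = sum of predecessors on chain B = 12
EF(B3) = ES + duration = 12 + 4 = 16
Successor of B3 is M. ES(M) = max(sum(A), sum(B)) = max(12, 16) = 16
Free float = ES(successor) - EF(current) = 16 - 16 = 0

0


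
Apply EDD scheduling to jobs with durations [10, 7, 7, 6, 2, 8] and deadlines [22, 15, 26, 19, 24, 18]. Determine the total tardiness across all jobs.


Sort by due date (EDD order): [(7, 15), (8, 18), (6, 19), (10, 22), (2, 24), (7, 26)]
Compute completion times and tardiness:
  Job 1: p=7, d=15, C=7, tardiness=max(0,7-15)=0
  Job 2: p=8, d=18, C=15, tardiness=max(0,15-18)=0
  Job 3: p=6, d=19, C=21, tardiness=max(0,21-19)=2
  Job 4: p=10, d=22, C=31, tardiness=max(0,31-22)=9
  Job 5: p=2, d=24, C=33, tardiness=max(0,33-24)=9
  Job 6: p=7, d=26, C=40, tardiness=max(0,40-26)=14
Total tardiness = 34

34


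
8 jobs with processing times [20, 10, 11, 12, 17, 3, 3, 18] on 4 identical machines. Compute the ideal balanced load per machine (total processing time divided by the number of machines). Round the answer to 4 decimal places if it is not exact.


Total processing time = 20 + 10 + 11 + 12 + 17 + 3 + 3 + 18 = 94
Number of machines = 4
Ideal balanced load = 94 / 4 = 23.5

23.5


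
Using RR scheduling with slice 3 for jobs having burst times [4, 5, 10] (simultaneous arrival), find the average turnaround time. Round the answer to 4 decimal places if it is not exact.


Time quantum = 3
Execution trace:
  J1 runs 3 units, time = 3
  J2 runs 3 units, time = 6
  J3 runs 3 units, time = 9
  J1 runs 1 units, time = 10
  J2 runs 2 units, time = 12
  J3 runs 3 units, time = 15
  J3 runs 3 units, time = 18
  J3 runs 1 units, time = 19
Finish times: [10, 12, 19]
Average turnaround = 41/3 = 13.6667

13.6667


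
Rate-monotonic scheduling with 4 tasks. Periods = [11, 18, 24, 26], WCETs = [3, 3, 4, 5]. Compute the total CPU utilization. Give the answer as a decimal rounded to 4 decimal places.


Compute individual utilizations (exact fractions):
  Task 1: C/T = 3/11 (approx. 0.2727)
  Task 2: C/T = 3/18 = 1/6 (approx. 0.1667)
  Task 3: C/T = 4/24 = 1/6 (approx. 0.1667)
  Task 4: C/T = 5/26 (approx. 0.1923)
Total utilization U = 3/11 + 1/6 + 1/6 + 5/26 = 685/858
Rounded to 4 decimal places: U = 0.7984
RM (Liu & Layland) bound for 4 tasks = 0.756828; compare with U = 685/858 (approx. 0.798368)
bound < U <= 1, so the RM sufficient condition is not met (inconclusive; an exact test such as response-time analysis is needed).

0.7984


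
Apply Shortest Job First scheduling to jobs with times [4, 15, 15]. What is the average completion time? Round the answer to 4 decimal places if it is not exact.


SJF order (ascending): [4, 15, 15]
Completion times:
  Job 1: burst=4, C=4
  Job 2: burst=15, C=19
  Job 3: burst=15, C=34
Average completion = 57/3 = 19.0

19.0


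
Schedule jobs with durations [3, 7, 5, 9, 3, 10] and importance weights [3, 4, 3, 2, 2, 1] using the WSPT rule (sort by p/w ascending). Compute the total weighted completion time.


Compute p/w ratios and sort ascending (WSPT): [(3, 3), (3, 2), (5, 3), (7, 4), (9, 2), (10, 1)]
Compute weighted completion times:
  Job (p=3,w=3): C=3, w*C=3*3=9
  Job (p=3,w=2): C=6, w*C=2*6=12
  Job (p=5,w=3): C=11, w*C=3*11=33
  Job (p=7,w=4): C=18, w*C=4*18=72
  Job (p=9,w=2): C=27, w*C=2*27=54
  Job (p=10,w=1): C=37, w*C=1*37=37
Total weighted completion time = 217

217


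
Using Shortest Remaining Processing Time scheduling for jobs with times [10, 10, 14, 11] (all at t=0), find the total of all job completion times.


Since all jobs arrive at t=0, SRPT equals SPT ordering.
SPT order: [10, 10, 11, 14]
Completion times:
  Job 1: p=10, C=10
  Job 2: p=10, C=20
  Job 3: p=11, C=31
  Job 4: p=14, C=45
Total completion time = 10 + 20 + 31 + 45 = 106

106


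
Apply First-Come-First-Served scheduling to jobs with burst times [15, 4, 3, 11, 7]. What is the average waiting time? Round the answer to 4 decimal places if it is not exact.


FCFS order (as given): [15, 4, 3, 11, 7]
Waiting times:
  Job 1: wait = 0
  Job 2: wait = 15
  Job 3: wait = 19
  Job 4: wait = 22
  Job 5: wait = 33
Sum of waiting times = 89
Average waiting time = 89/5 = 17.8

17.8


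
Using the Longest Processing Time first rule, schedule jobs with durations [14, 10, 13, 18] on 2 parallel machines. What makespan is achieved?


Sort jobs in decreasing order (LPT): [18, 14, 13, 10]
Assign each job to the least loaded machine:
  Machine 1: jobs [18, 10], load = 28
  Machine 2: jobs [14, 13], load = 27
Makespan = max load = 28

28


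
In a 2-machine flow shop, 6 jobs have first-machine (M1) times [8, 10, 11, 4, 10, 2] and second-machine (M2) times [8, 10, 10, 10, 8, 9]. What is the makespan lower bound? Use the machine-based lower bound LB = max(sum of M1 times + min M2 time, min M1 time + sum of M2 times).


LB1 = sum(M1 times) + min(M2 times) = 45 + 8 = 53
LB2 = min(M1 times) + sum(M2 times) = 2 + 55 = 57
Lower bound = max(LB1, LB2) = max(53, 57) = 57

57


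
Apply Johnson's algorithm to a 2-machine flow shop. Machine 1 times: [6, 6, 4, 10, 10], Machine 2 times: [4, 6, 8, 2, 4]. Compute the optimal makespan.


Apply Johnson's rule:
  Group 1 (a <= b): [(3, 4, 8), (2, 6, 6)]
  Group 2 (a > b): [(1, 6, 4), (5, 10, 4), (4, 10, 2)]
Optimal job order: [3, 2, 1, 5, 4]
Schedule:
  Job 3: M1 done at 4, M2 done at 12
  Job 2: M1 done at 10, M2 done at 18
  Job 1: M1 done at 16, M2 done at 22
  Job 5: M1 done at 26, M2 done at 30
  Job 4: M1 done at 36, M2 done at 38
Makespan = 38

38


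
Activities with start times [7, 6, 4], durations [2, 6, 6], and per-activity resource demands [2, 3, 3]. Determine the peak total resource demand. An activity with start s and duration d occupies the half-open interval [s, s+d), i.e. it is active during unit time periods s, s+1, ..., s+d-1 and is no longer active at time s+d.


Each activity i is active on [start_i, start_i + duration_i).
Compute total resource usage per time slot:
  t=0: active resources = [], total = 0
  t=1: active resources = [], total = 0
  t=2: active resources = [], total = 0
  t=3: active resources = [], total = 0
  t=4: active resources = [3], total = 3
  t=5: active resources = [3], total = 3
  t=6: active resources = [3, 3], total = 6
  t=7: active resources = [2, 3, 3], total = 8
  t=8: active resources = [2, 3, 3], total = 8
  t=9: active resources = [3, 3], total = 6
  t=10: active resources = [3], total = 3
  t=11: active resources = [3], total = 3
Peak resource demand = 8

8


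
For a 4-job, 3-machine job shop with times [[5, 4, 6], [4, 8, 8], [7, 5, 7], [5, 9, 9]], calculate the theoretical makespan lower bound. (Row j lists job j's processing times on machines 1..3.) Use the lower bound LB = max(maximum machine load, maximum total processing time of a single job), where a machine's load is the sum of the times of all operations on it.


Machine loads:
  Machine 1: 5 + 4 + 7 + 5 = 21
  Machine 2: 4 + 8 + 5 + 9 = 26
  Machine 3: 6 + 8 + 7 + 9 = 30
Max machine load = 30
Job totals:
  Job 1: 15
  Job 2: 20
  Job 3: 19
  Job 4: 23
Max job total = 23
Lower bound = max(30, 23) = 30

30


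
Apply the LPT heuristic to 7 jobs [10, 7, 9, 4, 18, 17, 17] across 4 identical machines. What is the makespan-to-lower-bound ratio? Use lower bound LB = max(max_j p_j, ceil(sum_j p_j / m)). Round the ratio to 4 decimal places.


LPT order: [18, 17, 17, 10, 9, 7, 4]
Machine loads after assignment: [18, 24, 21, 19]
LPT makespan = 24
Lower bound = max(max_job, ceil(total/4)) = max(18, 21) = 21
Ratio = 24 / 21 = 1.1429

1.1429


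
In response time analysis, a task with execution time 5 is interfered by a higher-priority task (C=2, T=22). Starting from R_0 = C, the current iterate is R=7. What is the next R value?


R_next = C + ceil(R_prev / T_hp) * C_hp
ceil(7 / 22) = ceil(0.3182) = 1
Interference = 1 * 2 = 2
R_next = 5 + 2 = 7
R_next = R_prev, so the iteration has converged (response time = 7).

7


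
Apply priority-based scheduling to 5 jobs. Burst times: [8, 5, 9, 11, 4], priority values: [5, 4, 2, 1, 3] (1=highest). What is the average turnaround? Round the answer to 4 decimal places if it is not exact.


Sort by priority (ascending = highest first):
Order: [(1, 11), (2, 9), (3, 4), (4, 5), (5, 8)]
Completion times:
  Priority 1, burst=11, C=11
  Priority 2, burst=9, C=20
  Priority 3, burst=4, C=24
  Priority 4, burst=5, C=29
  Priority 5, burst=8, C=37
Average turnaround = 121/5 = 24.2

24.2


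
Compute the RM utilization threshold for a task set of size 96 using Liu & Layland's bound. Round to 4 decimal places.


Compute 2^(1/96) = 1.0072464122
Subtract 1: 1.0072464122 - 1 = 0.0072464122
Multiply by n: 96 * 0.0072464122 = 0.6956555712
Round to 4 dp: 0.6957

0.6957


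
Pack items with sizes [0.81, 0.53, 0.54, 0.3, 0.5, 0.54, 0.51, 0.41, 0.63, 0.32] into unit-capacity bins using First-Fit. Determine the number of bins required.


Place items sequentially using First-Fit:
  Item 0.81 -> new Bin 1
  Item 0.53 -> new Bin 2
  Item 0.54 -> new Bin 3
  Item 0.3 -> Bin 2 (now 0.83)
  Item 0.5 -> new Bin 4
  Item 0.54 -> new Bin 5
  Item 0.51 -> new Bin 6
  Item 0.41 -> Bin 3 (now 0.95)
  Item 0.63 -> new Bin 7
  Item 0.32 -> Bin 4 (now 0.82)
Total bins used = 7

7


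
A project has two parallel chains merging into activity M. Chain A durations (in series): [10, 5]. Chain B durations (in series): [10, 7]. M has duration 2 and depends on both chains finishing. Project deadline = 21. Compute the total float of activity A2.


Forward pass: ES(A2) = sum of predecessors on chain A = 10
EF = ES + duration = 10 + 5 = 15
Backward pass: LF(M) = deadline = 21; LS(M) = 21 - 2 = 19
LF(A2) = LS(M) - sum(successors on chain A) = 19 - 0 = 19
LS = LF - duration = 19 - 5 = 14
Total float = LS - ES = 14 - 10 = 4

4


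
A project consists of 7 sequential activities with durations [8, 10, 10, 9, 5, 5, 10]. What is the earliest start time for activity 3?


Activity 3 starts after activities 1 through 2 complete.
Predecessor durations: [8, 10]
ES = 8 + 10 = 18

18


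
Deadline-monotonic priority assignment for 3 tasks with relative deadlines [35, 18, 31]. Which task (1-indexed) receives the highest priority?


Sort tasks by relative deadline (ascending):
  Task 2: deadline = 18
  Task 3: deadline = 31
  Task 1: deadline = 35
Priority order (highest first): [2, 3, 1]
Highest priority task = 2

2


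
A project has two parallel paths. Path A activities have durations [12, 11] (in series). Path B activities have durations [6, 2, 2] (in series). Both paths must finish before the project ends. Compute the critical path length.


Path A total = 12 + 11 = 23
Path B total = 6 + 2 + 2 = 10
Critical path = longest path = max(23, 10) = 23

23


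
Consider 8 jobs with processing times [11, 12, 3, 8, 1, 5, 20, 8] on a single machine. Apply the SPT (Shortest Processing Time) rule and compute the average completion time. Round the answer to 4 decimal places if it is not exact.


Sort jobs by processing time (SPT order): [1, 3, 5, 8, 8, 11, 12, 20]
Compute completion times sequentially:
  Job 1: processing = 1, completes at 1
  Job 2: processing = 3, completes at 4
  Job 3: processing = 5, completes at 9
  Job 4: processing = 8, completes at 17
  Job 5: processing = 8, completes at 25
  Job 6: processing = 11, completes at 36
  Job 7: processing = 12, completes at 48
  Job 8: processing = 20, completes at 68
Sum of completion times = 208
Average completion time = 208/8 = 26.0

26.0


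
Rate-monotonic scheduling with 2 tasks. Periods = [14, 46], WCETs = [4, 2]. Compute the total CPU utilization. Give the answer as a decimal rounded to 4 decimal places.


Compute individual utilizations (exact fractions):
  Task 1: C/T = 4/14 = 2/7 (approx. 0.2857)
  Task 2: C/T = 2/46 = 1/23 (approx. 0.0435)
Total utilization U = 2/7 + 1/23 = 53/161
Rounded to 4 decimal places: U = 0.3292
RM (Liu & Layland) bound for 2 tasks = 0.828427; compare with U = 53/161 (approx. 0.329193)
U <= bound, so schedulable by RM sufficient condition.

0.3292
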